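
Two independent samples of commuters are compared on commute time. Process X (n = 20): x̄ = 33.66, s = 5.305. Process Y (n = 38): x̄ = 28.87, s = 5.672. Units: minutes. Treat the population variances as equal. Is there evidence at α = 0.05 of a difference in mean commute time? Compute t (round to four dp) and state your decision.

t = 3.1241; reject H0

Let group 1 = process X, group 2 = process Y. H0: μ_1 = μ_2; H1: μ_1 ≠ μ_2 (two-sample pooled-variance t-test, two-sided).
s_p² = [(20−1)·5.305² + (38−1)·5.672²]/(20+38−2) = 30.8048
t = (33.66 − 28.87)/√[30.8048·(1/20 + 1/38)] = 3.1241
df = n₁ + n₂ − 2 = 56
Two-sided p-value ≈ 0.0028
Since p ≈ 0.0028 < α = 0.05, reject H0; the data support H1.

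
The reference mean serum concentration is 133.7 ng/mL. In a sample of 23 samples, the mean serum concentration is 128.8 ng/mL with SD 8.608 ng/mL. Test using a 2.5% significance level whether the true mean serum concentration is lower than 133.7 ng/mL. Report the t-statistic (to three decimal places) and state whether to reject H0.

t = -2.730; reject H0

H0: μ = 133.7; H1: μ < 133.7 (one-sample t-test, left-tailed).
t = (x̄ − μ₀)/(s/√n) = (128.8 − 133.7)/(8.608/√23) = -2.730
df = n − 1 = 22
p-value = P(T ≤ -2.730) ≈ 0.0061
Since p ≈ 0.0061 < α = 0.025, reject H0; the evidence is statistically significant.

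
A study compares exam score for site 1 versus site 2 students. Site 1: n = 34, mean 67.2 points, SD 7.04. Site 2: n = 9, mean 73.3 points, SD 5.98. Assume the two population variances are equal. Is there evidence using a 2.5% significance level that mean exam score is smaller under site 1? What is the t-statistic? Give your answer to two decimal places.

Let group 1 = site 1, group 2 = site 2. H0: μ_1 = μ_2; H1: μ_1 < μ_2 (two-sample pooled-variance t-test, left-tailed).
s_p² = [(34−1)·7.04² + (9−1)·5.98²]/(34+9−2) = 46.8687
t = (67.2 − 73.3)/√[46.8687·(1/34 + 1/9)] = -2.38
df = n₁ + n₂ − 2 = 41
p-value = P(T ≤ -2.38) ≈ 0.0111
Since p ≈ 0.0111 < α = 0.025, reject H0; the evidence is statistically significant.

-2.38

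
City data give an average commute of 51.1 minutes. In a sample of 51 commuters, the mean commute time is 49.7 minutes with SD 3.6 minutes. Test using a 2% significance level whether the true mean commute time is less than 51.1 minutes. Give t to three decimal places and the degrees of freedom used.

t = -2.777, df = 50

H0: μ = 51.1; H1: μ < 51.1 (one-sample t-test, left-tailed).
t = (x̄ − μ₀)/(s/√n) = (49.7 − 51.1)/(3.6/√51) = -2.777
df = n − 1 = 50
p-value = P(T ≤ -2.777) ≈ 0.0038
Since p ≈ 0.0038 < α = 0.02, reject H0; the data support H1.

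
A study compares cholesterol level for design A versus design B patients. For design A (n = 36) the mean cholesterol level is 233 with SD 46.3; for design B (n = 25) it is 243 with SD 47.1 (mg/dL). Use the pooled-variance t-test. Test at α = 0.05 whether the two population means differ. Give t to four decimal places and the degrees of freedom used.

Let group 1 = design A, group 2 = design B. H0: μ_1 = μ_2; H1: μ_1 ≠ μ_2 (two-sample pooled-variance t-test, two-sided).
s_p² = [(36−1)·46.3² + (25−1)·47.1²]/(36+25−2) = 2174.08
t = (233 − 243)/√[2174.08·(1/36 + 1/25)] = -0.8238
df = n₁ + n₂ − 2 = 59
Two-sided p-value ≈ 0.4134
Since p ≈ 0.4134 > α = 0.05, fail to reject H0; the data do not provide sufficient evidence against H0.

t = -0.8238, df = 59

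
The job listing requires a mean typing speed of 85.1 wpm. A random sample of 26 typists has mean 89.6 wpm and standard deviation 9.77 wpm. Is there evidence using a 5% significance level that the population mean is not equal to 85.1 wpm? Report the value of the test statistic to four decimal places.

H0: μ = 85.1; H1: μ ≠ 85.1 (one-sample t-test, two-sided).
t = (x̄ − μ₀)/(s/√n) = (89.6 − 85.1)/(9.77/√26) = 2.3486
df = n − 1 = 25
Two-sided p-value ≈ 0.027
Since p ≈ 0.027 < α = 0.05, reject H0; the data support H1.

2.3486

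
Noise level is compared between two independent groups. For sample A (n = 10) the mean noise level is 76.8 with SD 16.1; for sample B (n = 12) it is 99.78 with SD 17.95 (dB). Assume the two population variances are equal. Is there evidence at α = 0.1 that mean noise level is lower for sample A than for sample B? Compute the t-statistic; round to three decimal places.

-3.131

Let group 1 = sample A, group 2 = sample B. H0: μ_1 = μ_2; H1: μ_1 < μ_2 (two-sample pooled-variance t-test, left-tailed).
s_p² = [(10−1)·16.1² + (12−1)·17.95²]/(10+12−2) = 293.856
t = (76.8 − 99.78)/√[293.856·(1/10 + 1/12)] = -3.131
df = n₁ + n₂ − 2 = 20
p-value = P(T ≤ -3.131) ≈ 0.0026
Since p ≈ 0.0026 < α = 0.1, reject H0; the evidence is statistically significant.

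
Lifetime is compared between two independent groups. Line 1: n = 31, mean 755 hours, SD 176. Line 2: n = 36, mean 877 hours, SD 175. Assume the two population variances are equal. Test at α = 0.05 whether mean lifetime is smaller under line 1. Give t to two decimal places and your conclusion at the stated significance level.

t = -2.84; reject H0

Let group 1 = line 1, group 2 = line 2. H0: μ_1 = μ_2; H1: μ_1 < μ_2 (two-sample pooled-variance t-test, left-tailed).
s_p² = [(31−1)·176² + (36−1)·175²]/(31+36−2) = 30787
t = (755 − 877)/√[30787·(1/31 + 1/36)] = -2.84
df = n₁ + n₂ − 2 = 65
p-value = P(T ≤ -2.84) ≈ 0.003
Since p ≈ 0.003 < α = 0.05, reject H0; the evidence is statistically significant.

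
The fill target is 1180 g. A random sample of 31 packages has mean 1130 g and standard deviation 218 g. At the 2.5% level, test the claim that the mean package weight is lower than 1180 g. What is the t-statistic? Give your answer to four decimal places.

-1.2770

H0: μ = 1180; H1: μ < 1180 (one-sample t-test, left-tailed).
t = (x̄ − μ₀)/(s/√n) = (1130 − 1180)/(218/√31) = -1.2770
df = n − 1 = 30
p-value = P(T ≤ -1.2770) ≈ 0.106
Since p ≈ 0.106 > α = 0.025, fail to reject H0; the data do not provide sufficient evidence against H0.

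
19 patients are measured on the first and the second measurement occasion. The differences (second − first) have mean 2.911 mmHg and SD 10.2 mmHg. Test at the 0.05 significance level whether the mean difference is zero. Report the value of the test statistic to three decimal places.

H0: μ_d = 0; H1: μ_d ≠ 0 (paired t-test on the differences, two-sided).
t = d̄/(s_d/√n) = 2.911/(10.2/√19) = 1.244
df = n − 1 = 18
Two-sided p-value ≈ 0.229
Since p ≈ 0.229 > α = 0.05, fail to reject H0; the evidence is not statistically significant.

1.244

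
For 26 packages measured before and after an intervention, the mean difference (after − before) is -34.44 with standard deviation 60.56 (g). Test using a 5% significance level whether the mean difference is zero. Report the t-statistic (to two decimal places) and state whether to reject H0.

t = -2.90; reject H0

H0: μ_d = 0; H1: μ_d ≠ 0 (paired t-test on the differences, two-sided).
t = d̄/(s_d/√n) = -34.44/(60.56/√26) = -2.90
df = n − 1 = 25
Two-sided p-value ≈ 0.0077
Since p ≈ 0.0077 < α = 0.05, reject H0; the evidence is statistically significant.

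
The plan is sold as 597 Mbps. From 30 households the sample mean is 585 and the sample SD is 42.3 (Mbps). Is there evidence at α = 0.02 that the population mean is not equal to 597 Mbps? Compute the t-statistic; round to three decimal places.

H0: μ = 597; H1: μ ≠ 597 (one-sample t-test, two-sided).
t = (x̄ − μ₀)/(s/√n) = (585 − 597)/(42.3/√30) = -1.554
df = n − 1 = 29
Two-sided p-value ≈ 0.131
Since p ≈ 0.131 > α = 0.02, fail to reject H0; the data do not provide sufficient evidence against H0.

-1.554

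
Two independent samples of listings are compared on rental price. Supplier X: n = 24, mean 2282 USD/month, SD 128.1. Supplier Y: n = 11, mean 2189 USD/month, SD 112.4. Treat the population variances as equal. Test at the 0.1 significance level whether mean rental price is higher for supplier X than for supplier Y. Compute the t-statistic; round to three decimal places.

Let group 1 = supplier X, group 2 = supplier Y. H0: μ_1 = μ_2; H1: μ_1 > μ_2 (two-sample pooled-variance t-test, right-tailed).
s_p² = [(24−1)·128.1² + (11−1)·112.4²]/(24+11−2) = 15265.4
t = (2282 − 2189)/√[15265.4·(1/24 + 1/11)] = 2.067
df = n₁ + n₂ − 2 = 33
p-value = P(T ≥ 2.067) ≈ 0.023
Since p ≈ 0.023 < α = 0.1, reject H0; the evidence is statistically significant.

2.067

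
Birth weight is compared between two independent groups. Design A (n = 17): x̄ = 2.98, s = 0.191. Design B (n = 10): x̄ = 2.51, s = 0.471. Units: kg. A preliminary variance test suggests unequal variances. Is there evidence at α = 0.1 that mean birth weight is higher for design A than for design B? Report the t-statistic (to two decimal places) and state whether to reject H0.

t = 3.01; reject H0

Let group 1 = design A, group 2 = design B. H0: μ_1 = μ_2; H1: μ_1 > μ_2 (Welch's two-sample t-test, right-tailed).
t = (x̄_1 − x̄_2)/√(s_1²/n_1 + s_2²/n_2) = (2.98 − 2.51)/√(0.191²/17 + 0.471²/10) = 3.01
Welch–Satterthwaite df ≈ 10.77
p-value = P(T ≥ 3.01) ≈ 0.0060
Since p ≈ 0.0060 < α = 0.1, reject H0; the evidence is statistically significant.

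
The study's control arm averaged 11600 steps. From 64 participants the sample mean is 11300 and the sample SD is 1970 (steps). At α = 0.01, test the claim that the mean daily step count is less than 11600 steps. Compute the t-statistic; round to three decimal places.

H0: μ = 11600; H1: μ < 11600 (one-sample t-test, left-tailed).
t = (x̄ − μ₀)/(s/√n) = (11300 − 11600)/(1970/√64) = -1.218
df = n − 1 = 63
p-value = P(T ≤ -1.218) ≈ 0.114
Since p ≈ 0.114 > α = 0.01, fail to reject H0; the evidence is not statistically significant.

-1.218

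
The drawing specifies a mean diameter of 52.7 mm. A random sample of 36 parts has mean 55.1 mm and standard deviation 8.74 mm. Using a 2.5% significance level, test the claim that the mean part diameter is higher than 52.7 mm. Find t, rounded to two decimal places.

1.65

H0: μ = 52.7; H1: μ > 52.7 (one-sample t-test, right-tailed).
t = (x̄ − μ₀)/(s/√n) = (55.1 − 52.7)/(8.74/√36) = 1.65
df = n − 1 = 35
p-value = P(T ≥ 1.65) ≈ 0.054
Since p ≈ 0.054 > α = 0.025, fail to reject H0; the evidence is not statistically significant.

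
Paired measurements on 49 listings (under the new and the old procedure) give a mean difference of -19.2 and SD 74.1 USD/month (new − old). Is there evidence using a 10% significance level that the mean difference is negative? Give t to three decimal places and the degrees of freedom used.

H0: μ_d = 0; H1: μ_d < 0 (paired t-test on the differences, left-tailed).
t = d̄/(s_d/√n) = -19.2/(74.1/√49) = -1.814
df = n − 1 = 48
p-value = P(T ≤ -1.814) ≈ 0.0380
Since p ≈ 0.0380 < α = 0.1, reject H0; the data support H1.

t = -1.814, df = 48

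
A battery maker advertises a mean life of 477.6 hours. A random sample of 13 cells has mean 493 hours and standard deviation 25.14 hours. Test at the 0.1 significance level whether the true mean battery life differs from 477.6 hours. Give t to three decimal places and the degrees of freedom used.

t = 2.209, df = 12

H0: μ = 477.6; H1: μ ≠ 477.6 (one-sample t-test, two-sided).
t = (x̄ − μ₀)/(s/√n) = (493 − 477.6)/(25.14/√13) = 2.209
df = n − 1 = 12
Two-sided p-value ≈ 0.0474
Since p ≈ 0.0474 < α = 0.1, reject H0; the evidence is statistically significant.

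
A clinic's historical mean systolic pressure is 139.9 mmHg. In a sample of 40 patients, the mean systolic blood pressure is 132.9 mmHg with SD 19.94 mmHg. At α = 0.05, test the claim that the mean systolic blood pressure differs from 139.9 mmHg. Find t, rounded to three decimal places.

-2.220

H0: μ = 139.9; H1: μ ≠ 139.9 (one-sample t-test, two-sided).
t = (x̄ − μ₀)/(s/√n) = (132.9 − 139.9)/(19.94/√40) = -2.220
df = n − 1 = 39
Two-sided p-value ≈ 0.032
Since p ≈ 0.032 < α = 0.05, reject H0; the data support H1.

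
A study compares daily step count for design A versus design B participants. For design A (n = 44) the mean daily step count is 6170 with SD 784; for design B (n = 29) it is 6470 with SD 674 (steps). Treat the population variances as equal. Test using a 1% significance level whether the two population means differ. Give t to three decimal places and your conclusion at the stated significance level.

t = -1.689; fail to reject H0

Let group 1 = design A, group 2 = design B. H0: μ_1 = μ_2; H1: μ_1 ≠ μ_2 (two-sample pooled-variance t-test, two-sided).
s_p² = [(44−1)·784² + (29−1)·674²]/(44+29−2) = 551408
t = (6170 − 6470)/√[551408·(1/44 + 1/29)] = -1.689
df = n₁ + n₂ − 2 = 71
Two-sided p-value ≈ 0.0956
Since p ≈ 0.0956 > α = 0.01, fail to reject H0; the data do not provide sufficient evidence against H0.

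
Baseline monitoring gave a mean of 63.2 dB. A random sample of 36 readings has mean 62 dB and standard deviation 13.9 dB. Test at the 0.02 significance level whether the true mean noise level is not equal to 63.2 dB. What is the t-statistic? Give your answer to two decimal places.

-0.52

H0: μ = 63.2; H1: μ ≠ 63.2 (one-sample t-test, two-sided).
t = (x̄ − μ₀)/(s/√n) = (62 − 63.2)/(13.9/√36) = -0.52
df = n − 1 = 35
Two-sided p-value ≈ 0.6077
Since p ≈ 0.6077 > α = 0.02, fail to reject H0; the data do not provide sufficient evidence against H0.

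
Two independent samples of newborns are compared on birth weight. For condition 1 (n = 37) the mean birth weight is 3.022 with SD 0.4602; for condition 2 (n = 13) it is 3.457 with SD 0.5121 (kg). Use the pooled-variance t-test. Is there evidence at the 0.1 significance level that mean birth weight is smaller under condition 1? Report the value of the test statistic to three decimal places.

Let group 1 = condition 1, group 2 = condition 2. H0: μ_1 = μ_2; H1: μ_1 < μ_2 (two-sample pooled-variance t-test, left-tailed).
s_p² = [(37−1)·0.4602² + (13−1)·0.5121²]/(37+13−2) = 0.2244
t = (3.022 − 3.457)/√[0.2244·(1/37 + 1/13)] = -2.848
df = n₁ + n₂ − 2 = 48
p-value = P(T ≤ -2.848) ≈ 0.0032
Since p ≈ 0.0032 < α = 0.1, reject H0; the evidence is statistically significant.

-2.848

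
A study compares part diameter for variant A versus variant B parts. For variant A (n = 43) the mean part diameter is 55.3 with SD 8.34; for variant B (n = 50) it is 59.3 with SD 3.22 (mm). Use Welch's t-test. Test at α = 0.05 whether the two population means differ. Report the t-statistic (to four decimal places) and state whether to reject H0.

t = -2.9610; reject H0

Let group 1 = variant A, group 2 = variant B. H0: μ_1 = μ_2; H1: μ_1 ≠ μ_2 (Welch's two-sample t-test, two-sided).
t = (x̄_1 − x̄_2)/√(s_1²/n_1 + s_2²/n_2) = (55.3 − 59.3)/√(8.34²/43 + 3.22²/50) = -2.9610
Welch–Satterthwaite df ≈ 52.72
Two-sided p-value ≈ 0.0046
Since p ≈ 0.0046 < α = 0.05, reject H0; the data support H1.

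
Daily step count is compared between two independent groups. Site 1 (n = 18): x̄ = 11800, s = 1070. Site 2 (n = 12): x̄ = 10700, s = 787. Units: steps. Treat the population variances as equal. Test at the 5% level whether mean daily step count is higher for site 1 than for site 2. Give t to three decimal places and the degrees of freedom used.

Let group 1 = site 1, group 2 = site 2. H0: μ_1 = μ_2; H1: μ_1 > μ_2 (two-sample pooled-variance t-test, right-tailed).
s_p² = [(18−1)·1070² + (12−1)·787²]/(18+12−2) = 938441
t = (11800 − 10700)/√[938441·(1/18 + 1/12)] = 3.047
df = n₁ + n₂ − 2 = 28
p-value = P(T ≥ 3.047) ≈ 0.003
Since p ≈ 0.003 < α = 0.05, reject H0; the data support H1.

t = 3.047, df = 28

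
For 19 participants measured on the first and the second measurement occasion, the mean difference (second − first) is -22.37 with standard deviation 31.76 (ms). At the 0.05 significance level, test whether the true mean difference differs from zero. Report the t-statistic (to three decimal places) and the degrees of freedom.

t = -3.070, df = 18

H0: μ_d = 0; H1: μ_d ≠ 0 (paired t-test on the differences, two-sided).
t = d̄/(s_d/√n) = -22.37/(31.76/√19) = -3.070
df = n − 1 = 18
Two-sided p-value ≈ 0.0066
Since p ≈ 0.0066 < α = 0.05, reject H0; the data support H1.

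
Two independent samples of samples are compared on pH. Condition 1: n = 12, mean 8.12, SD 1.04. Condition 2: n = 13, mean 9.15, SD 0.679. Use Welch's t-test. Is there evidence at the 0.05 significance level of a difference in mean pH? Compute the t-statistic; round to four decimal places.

-2.9063

Let group 1 = condition 1, group 2 = condition 2. H0: μ_1 = μ_2; H1: μ_1 ≠ μ_2 (Welch's two-sample t-test, two-sided).
t = (x̄_1 − x̄_2)/√(s_1²/n_1 + s_2²/n_2) = (8.12 − 9.15)/√(1.04²/12 + 0.679²/13) = -2.9063
Welch–Satterthwaite df ≈ 18.70
Two-sided p-value ≈ 0.009
Since p ≈ 0.009 < α = 0.05, reject H0; the data support H1.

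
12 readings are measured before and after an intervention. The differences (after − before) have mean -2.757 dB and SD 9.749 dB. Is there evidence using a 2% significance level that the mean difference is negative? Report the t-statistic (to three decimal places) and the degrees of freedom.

H0: μ_d = 0; H1: μ_d < 0 (paired t-test on the differences, left-tailed).
t = d̄/(s_d/√n) = -2.757/(9.749/√12) = -0.980
df = n − 1 = 11
p-value = P(T ≤ -0.980) ≈ 0.174
Since p ≈ 0.174 > α = 0.02, fail to reject H0; the evidence is not statistically significant.

t = -0.980, df = 11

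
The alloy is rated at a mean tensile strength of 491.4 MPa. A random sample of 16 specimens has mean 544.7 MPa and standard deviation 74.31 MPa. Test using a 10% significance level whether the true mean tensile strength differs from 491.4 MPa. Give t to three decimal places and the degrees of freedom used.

H0: μ = 491.4; H1: μ ≠ 491.4 (one-sample t-test, two-sided).
t = (x̄ − μ₀)/(s/√n) = (544.7 − 491.4)/(74.31/√16) = 2.869
df = n − 1 = 15
Two-sided p-value ≈ 0.0117
Since p ≈ 0.0117 < α = 0.1, reject H0; the evidence is statistically significant.

t = 2.869, df = 15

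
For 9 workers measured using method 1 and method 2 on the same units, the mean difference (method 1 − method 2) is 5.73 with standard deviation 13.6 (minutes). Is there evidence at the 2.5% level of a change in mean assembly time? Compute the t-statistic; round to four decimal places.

H0: μ_d = 0; H1: μ_d ≠ 0 (paired t-test on the differences, two-sided).
t = d̄/(s_d/√n) = 5.73/(13.6/√9) = 1.2640
df = n − 1 = 8
Two-sided p-value ≈ 0.2418
Since p ≈ 0.2418 > α = 0.025, fail to reject H0; the evidence is not statistically significant.

1.2640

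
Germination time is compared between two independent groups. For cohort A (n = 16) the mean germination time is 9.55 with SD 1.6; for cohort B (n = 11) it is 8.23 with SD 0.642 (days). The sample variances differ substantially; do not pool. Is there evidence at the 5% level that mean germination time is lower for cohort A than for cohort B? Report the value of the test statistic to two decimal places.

2.97

Let group 1 = cohort A, group 2 = cohort B. H0: μ_1 = μ_2; H1: μ_1 < μ_2 (Welch's two-sample t-test, left-tailed).
t = (x̄_1 − x̄_2)/√(s_1²/n_1 + s_2²/n_2) = (9.55 − 8.23)/√(1.6²/16 + 0.642²/11) = 2.97
Welch–Satterthwaite df ≈ 21.11
p-value = P(T ≤ 2.97) ≈ 0.996
Since p ≈ 0.996 > α = 0.05, fail to reject H0; the data do not provide sufficient evidence against H0.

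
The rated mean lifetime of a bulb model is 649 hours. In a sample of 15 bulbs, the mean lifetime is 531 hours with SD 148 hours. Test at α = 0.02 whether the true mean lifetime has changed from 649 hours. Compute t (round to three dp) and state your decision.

t = -3.088; reject H0

H0: μ = 649; H1: μ ≠ 649 (one-sample t-test, two-sided).
t = (x̄ − μ₀)/(s/√n) = (531 − 649)/(148/√15) = -3.088
df = n − 1 = 14
Two-sided p-value ≈ 0.008
Since p ≈ 0.008 < α = 0.02, reject H0; the evidence is statistically significant.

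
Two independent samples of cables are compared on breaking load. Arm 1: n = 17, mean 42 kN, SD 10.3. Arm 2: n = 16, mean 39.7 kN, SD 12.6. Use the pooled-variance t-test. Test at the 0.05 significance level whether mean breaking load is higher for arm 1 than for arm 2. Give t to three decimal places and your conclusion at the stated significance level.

t = 0.576; fail to reject H0

Let group 1 = arm 1, group 2 = arm 2. H0: μ_1 = μ_2; H1: μ_1 > μ_2 (two-sample pooled-variance t-test, right-tailed).
s_p² = [(17−1)·10.3² + (16−1)·12.6²]/(17+16−2) = 131.575
t = (42 − 39.7)/√[131.575·(1/17 + 1/16)] = 0.576
df = n₁ + n₂ − 2 = 31
p-value = P(T ≥ 0.576) ≈ 0.2845
Since p ≈ 0.2845 > α = 0.05, fail to reject H0; the data do not provide sufficient evidence against H0.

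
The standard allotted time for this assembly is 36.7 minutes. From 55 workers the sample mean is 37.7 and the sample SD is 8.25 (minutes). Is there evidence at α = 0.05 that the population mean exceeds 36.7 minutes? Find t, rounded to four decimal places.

0.8989

H0: μ = 36.7; H1: μ > 36.7 (one-sample t-test, right-tailed).
t = (x̄ − μ₀)/(s/√n) = (37.7 − 36.7)/(8.25/√55) = 0.8989
df = n − 1 = 54
p-value = P(T ≥ 0.8989) ≈ 0.1863
Since p ≈ 0.1863 > α = 0.05, fail to reject H0; the data do not provide sufficient evidence against H0.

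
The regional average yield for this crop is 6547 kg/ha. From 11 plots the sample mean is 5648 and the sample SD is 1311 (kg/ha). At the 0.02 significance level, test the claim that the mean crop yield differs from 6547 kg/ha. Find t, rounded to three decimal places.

-2.274

H0: μ = 6547; H1: μ ≠ 6547 (one-sample t-test, two-sided).
t = (x̄ − μ₀)/(s/√n) = (5648 − 6547)/(1311/√11) = -2.274
df = n − 1 = 10
Two-sided p-value ≈ 0.0462
Since p ≈ 0.0462 > α = 0.02, fail to reject H0; the evidence is not statistically significant.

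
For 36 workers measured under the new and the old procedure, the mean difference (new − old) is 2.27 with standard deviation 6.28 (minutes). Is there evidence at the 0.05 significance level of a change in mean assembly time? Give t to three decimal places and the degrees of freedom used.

t = 2.169, df = 35

H0: μ_d = 0; H1: μ_d ≠ 0 (paired t-test on the differences, two-sided).
t = d̄/(s_d/√n) = 2.27/(6.28/√36) = 2.169
df = n − 1 = 35
Two-sided p-value ≈ 0.0370
Since p ≈ 0.0370 < α = 0.05, reject H0; the evidence is statistically significant.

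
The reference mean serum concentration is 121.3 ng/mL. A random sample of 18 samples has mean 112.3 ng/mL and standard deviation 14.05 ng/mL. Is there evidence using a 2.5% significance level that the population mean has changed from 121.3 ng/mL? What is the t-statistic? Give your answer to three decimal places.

-2.718

H0: μ = 121.3; H1: μ ≠ 121.3 (one-sample t-test, two-sided).
t = (x̄ − μ₀)/(s/√n) = (112.3 − 121.3)/(14.05/√18) = -2.718
df = n − 1 = 17
Two-sided p-value ≈ 0.0146
Since p ≈ 0.0146 < α = 0.025, reject H0; the evidence is statistically significant.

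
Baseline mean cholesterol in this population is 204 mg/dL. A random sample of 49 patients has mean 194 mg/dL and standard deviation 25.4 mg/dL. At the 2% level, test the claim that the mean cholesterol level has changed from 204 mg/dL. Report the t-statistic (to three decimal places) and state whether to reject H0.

H0: μ = 204; H1: μ ≠ 204 (one-sample t-test, two-sided).
t = (x̄ − μ₀)/(s/√n) = (194 − 204)/(25.4/√49) = -2.756
df = n − 1 = 48
Two-sided p-value ≈ 0.0082
Since p ≈ 0.0082 < α = 0.02, reject H0; the evidence is statistically significant.

t = -2.756; reject H0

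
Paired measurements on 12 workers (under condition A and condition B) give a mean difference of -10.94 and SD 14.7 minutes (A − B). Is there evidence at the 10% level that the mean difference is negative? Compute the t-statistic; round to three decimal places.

H0: μ_d = 0; H1: μ_d < 0 (paired t-test on the differences, left-tailed).
t = d̄/(s_d/√n) = -10.94/(14.7/√12) = -2.578
df = n − 1 = 11
p-value = P(T ≤ -2.578) ≈ 0.0128
Since p ≈ 0.0128 < α = 0.1, reject H0; the data support H1.

-2.578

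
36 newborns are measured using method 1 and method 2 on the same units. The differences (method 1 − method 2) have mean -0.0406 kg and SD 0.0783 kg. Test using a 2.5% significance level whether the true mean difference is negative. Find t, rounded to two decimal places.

-3.11

H0: μ_d = 0; H1: μ_d < 0 (paired t-test on the differences, left-tailed).
t = d̄/(s_d/√n) = -0.0406/(0.0783/√36) = -3.11
df = n − 1 = 35
p-value = P(T ≤ -3.11) ≈ 0.0018
Since p ≈ 0.0018 < α = 0.025, reject H0; the data support H1.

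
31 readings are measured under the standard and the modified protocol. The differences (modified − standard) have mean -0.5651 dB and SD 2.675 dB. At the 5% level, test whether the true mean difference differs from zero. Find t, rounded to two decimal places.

-1.18

H0: μ_d = 0; H1: μ_d ≠ 0 (paired t-test on the differences, two-sided).
t = d̄/(s_d/√n) = -0.5651/(2.675/√31) = -1.18
df = n − 1 = 30
Two-sided p-value ≈ 0.249
Since p ≈ 0.249 > α = 0.05, fail to reject H0; the data do not provide sufficient evidence against H0.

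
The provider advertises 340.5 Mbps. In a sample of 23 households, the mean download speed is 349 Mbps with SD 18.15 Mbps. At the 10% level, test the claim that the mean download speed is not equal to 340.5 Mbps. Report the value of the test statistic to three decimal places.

2.246

H0: μ = 340.5; H1: μ ≠ 340.5 (one-sample t-test, two-sided).
t = (x̄ − μ₀)/(s/√n) = (349 − 340.5)/(18.15/√23) = 2.246
df = n − 1 = 22
Two-sided p-value ≈ 0.035
Since p ≈ 0.035 < α = 0.1, reject H0; the data support H1.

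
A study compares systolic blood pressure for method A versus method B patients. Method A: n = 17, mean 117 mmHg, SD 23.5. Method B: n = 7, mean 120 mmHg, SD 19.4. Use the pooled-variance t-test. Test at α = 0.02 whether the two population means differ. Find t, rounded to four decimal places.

-0.2975

Let group 1 = method A, group 2 = method B. H0: μ_1 = μ_2; H1: μ_1 ≠ μ_2 (two-sample pooled-variance t-test, two-sided).
s_p² = [(17−1)·23.5² + (7−1)·19.4²]/(17+7−2) = 504.28
t = (117 − 120)/√[504.28·(1/17 + 1/7)] = -0.2975
df = n₁ + n₂ − 2 = 22
Two-sided p-value ≈ 0.7689
Since p ≈ 0.7689 > α = 0.02, fail to reject H0; the evidence is not statistically significant.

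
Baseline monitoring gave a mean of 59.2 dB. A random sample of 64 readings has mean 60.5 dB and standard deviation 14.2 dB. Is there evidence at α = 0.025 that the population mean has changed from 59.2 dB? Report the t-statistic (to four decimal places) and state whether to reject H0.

t = 0.7324; fail to reject H0

H0: μ = 59.2; H1: μ ≠ 59.2 (one-sample t-test, two-sided).
t = (x̄ − μ₀)/(s/√n) = (60.5 − 59.2)/(14.2/√64) = 0.7324
df = n − 1 = 63
Two-sided p-value ≈ 0.4666
Since p ≈ 0.4666 > α = 0.025, fail to reject H0; the data do not provide sufficient evidence against H0.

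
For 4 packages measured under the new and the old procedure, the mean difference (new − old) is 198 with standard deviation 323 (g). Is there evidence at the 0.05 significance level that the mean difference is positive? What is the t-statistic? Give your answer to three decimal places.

1.226

H0: μ_d = 0; H1: μ_d > 0 (paired t-test on the differences, right-tailed).
t = d̄/(s_d/√n) = 198/(323/√4) = 1.226
df = n − 1 = 3
p-value = P(T ≥ 1.226) ≈ 0.154
Since p ≈ 0.154 > α = 0.05, fail to reject H0; the data do not provide sufficient evidence against H0.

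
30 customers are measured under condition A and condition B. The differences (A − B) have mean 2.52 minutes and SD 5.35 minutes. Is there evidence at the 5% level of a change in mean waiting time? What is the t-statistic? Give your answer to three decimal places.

H0: μ_d = 0; H1: μ_d ≠ 0 (paired t-test on the differences, two-sided).
t = d̄/(s_d/√n) = 2.52/(5.35/√30) = 2.580
df = n − 1 = 29
Two-sided p-value ≈ 0.0152
Since p ≈ 0.0152 < α = 0.05, reject H0; the data support H1.

2.580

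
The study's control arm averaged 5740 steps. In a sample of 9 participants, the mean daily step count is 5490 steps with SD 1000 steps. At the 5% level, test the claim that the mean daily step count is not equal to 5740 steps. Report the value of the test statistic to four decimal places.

H0: μ = 5740; H1: μ ≠ 5740 (one-sample t-test, two-sided).
t = (x̄ − μ₀)/(s/√n) = (5490 − 5740)/(1000/√9) = -0.7500
df = n − 1 = 8
Two-sided p-value ≈ 0.475
Since p ≈ 0.475 > α = 0.05, fail to reject H0; the evidence is not statistically significant.

-0.7500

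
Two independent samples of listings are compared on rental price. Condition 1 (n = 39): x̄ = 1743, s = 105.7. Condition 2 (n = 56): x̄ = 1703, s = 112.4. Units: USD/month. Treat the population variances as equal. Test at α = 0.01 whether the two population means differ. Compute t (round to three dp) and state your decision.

t = 1.748; fail to reject H0

Let group 1 = condition 1, group 2 = condition 2. H0: μ_1 = μ_2; H1: μ_1 ≠ μ_2 (two-sample pooled-variance t-test, two-sided).
s_p² = [(39−1)·105.7² + (56−1)·112.4²]/(39+56−2) = 12036.7
t = (1743 − 1703)/√[12036.7·(1/39 + 1/56)] = 1.748
df = n₁ + n₂ − 2 = 93
Two-sided p-value ≈ 0.0837
Since p ≈ 0.0837 > α = 0.01, fail to reject H0; the data do not provide sufficient evidence against H0.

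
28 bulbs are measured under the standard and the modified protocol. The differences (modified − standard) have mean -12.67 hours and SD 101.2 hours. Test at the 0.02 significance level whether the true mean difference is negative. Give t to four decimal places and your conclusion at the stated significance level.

t = -0.6625; fail to reject H0

H0: μ_d = 0; H1: μ_d < 0 (paired t-test on the differences, left-tailed).
t = d̄/(s_d/√n) = -12.67/(101.2/√28) = -0.6625
df = n − 1 = 27
p-value = P(T ≤ -0.6625) ≈ 0.257
Since p ≈ 0.257 > α = 0.02, fail to reject H0; the evidence is not statistically significant.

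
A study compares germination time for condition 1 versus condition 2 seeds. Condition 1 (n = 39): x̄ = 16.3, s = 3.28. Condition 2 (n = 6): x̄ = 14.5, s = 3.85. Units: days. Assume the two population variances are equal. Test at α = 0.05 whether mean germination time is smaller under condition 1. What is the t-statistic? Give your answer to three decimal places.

1.225

Let group 1 = condition 1, group 2 = condition 2. H0: μ_1 = μ_2; H1: μ_1 < μ_2 (two-sample pooled-variance t-test, left-tailed).
s_p² = [(39−1)·3.28² + (6−1)·3.85²]/(39+6−2) = 11.231
t = (16.3 − 14.5)/√[11.231·(1/39 + 1/6)] = 1.225
df = n₁ + n₂ − 2 = 43
p-value = P(T ≤ 1.225) ≈ 0.8863
Since p ≈ 0.8863 > α = 0.05, fail to reject H0; the evidence is not statistically significant.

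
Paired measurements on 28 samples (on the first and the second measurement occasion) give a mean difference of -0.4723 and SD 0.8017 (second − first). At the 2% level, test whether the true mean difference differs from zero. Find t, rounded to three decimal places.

-3.117

H0: μ_d = 0; H1: μ_d ≠ 0 (paired t-test on the differences, two-sided).
t = d̄/(s_d/√n) = -0.4723/(0.8017/√28) = -3.117
df = n − 1 = 27
Two-sided p-value ≈ 0.0043
Since p ≈ 0.0043 < α = 0.02, reject H0; the evidence is statistically significant.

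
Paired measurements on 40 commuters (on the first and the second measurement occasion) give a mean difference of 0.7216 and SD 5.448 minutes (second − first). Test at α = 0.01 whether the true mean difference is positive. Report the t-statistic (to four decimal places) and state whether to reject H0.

t = 0.8377; fail to reject H0

H0: μ_d = 0; H1: μ_d > 0 (paired t-test on the differences, right-tailed).
t = d̄/(s_d/√n) = 0.7216/(5.448/√40) = 0.8377
df = n − 1 = 39
p-value = P(T ≥ 0.8377) ≈ 0.204
Since p ≈ 0.204 > α = 0.01, fail to reject H0; the data do not provide sufficient evidence against H0.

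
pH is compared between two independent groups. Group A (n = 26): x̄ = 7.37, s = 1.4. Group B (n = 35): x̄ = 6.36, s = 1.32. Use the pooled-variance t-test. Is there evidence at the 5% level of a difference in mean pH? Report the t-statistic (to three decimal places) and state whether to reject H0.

Let group 1 = group A, group 2 = group B. H0: μ_1 = μ_2; H1: μ_1 ≠ μ_2 (two-sample pooled-variance t-test, two-sided).
s_p² = [(26−1)·1.4² + (35−1)·1.32²]/(26+35−2) = 1.8346
t = (7.37 − 6.36)/√[1.8346·(1/26 + 1/35)] = 2.880
df = n₁ + n₂ − 2 = 59
Two-sided p-value ≈ 0.006
Since p ≈ 0.006 < α = 0.05, reject H0; the evidence is statistically significant.

t = 2.880; reject H0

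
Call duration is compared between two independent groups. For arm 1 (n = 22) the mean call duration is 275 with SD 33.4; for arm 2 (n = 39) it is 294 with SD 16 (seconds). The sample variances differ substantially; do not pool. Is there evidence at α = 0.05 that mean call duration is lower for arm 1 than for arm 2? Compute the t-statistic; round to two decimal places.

-2.51

Let group 1 = arm 1, group 2 = arm 2. H0: μ_1 = μ_2; H1: μ_1 < μ_2 (Welch's two-sample t-test, left-tailed).
t = (x̄_1 − x̄_2)/√(s_1²/n_1 + s_2²/n_2) = (275 − 294)/√(33.4²/22 + 16²/39) = -2.51
Welch–Satterthwaite df ≈ 26.54
p-value = P(T ≤ -2.51) ≈ 0.0092
Since p ≈ 0.0092 < α = 0.05, reject H0; the evidence is statistically significant.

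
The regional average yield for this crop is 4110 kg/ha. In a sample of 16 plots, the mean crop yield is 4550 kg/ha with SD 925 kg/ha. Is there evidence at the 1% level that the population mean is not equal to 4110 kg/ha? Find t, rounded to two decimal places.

H0: μ = 4110; H1: μ ≠ 4110 (one-sample t-test, two-sided).
t = (x̄ − μ₀)/(s/√n) = (4550 − 4110)/(925/√16) = 1.90
df = n − 1 = 15
Two-sided p-value ≈ 0.076
Since p ≈ 0.076 > α = 0.01, fail to reject H0; the data do not provide sufficient evidence against H0.

1.90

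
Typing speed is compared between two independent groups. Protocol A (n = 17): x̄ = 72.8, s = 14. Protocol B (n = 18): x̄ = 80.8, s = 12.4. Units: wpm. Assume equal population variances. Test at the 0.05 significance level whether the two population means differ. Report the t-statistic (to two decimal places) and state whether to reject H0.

t = -1.79; fail to reject H0

Let group 1 = protocol A, group 2 = protocol B. H0: μ_1 = μ_2; H1: μ_1 ≠ μ_2 (two-sample pooled-variance t-test, two-sided).
s_p² = [(17−1)·14² + (18−1)·12.4²]/(17+18−2) = 174.24
t = (72.8 − 80.8)/√[174.24·(1/17 + 1/18)] = -1.79
df = n₁ + n₂ − 2 = 33
Two-sided p-value ≈ 0.082
Since p ≈ 0.082 > α = 0.05, fail to reject H0; the evidence is not statistically significant.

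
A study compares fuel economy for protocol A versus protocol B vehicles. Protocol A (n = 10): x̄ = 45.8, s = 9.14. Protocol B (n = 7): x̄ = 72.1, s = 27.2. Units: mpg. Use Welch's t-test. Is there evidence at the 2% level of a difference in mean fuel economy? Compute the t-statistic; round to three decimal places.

-2.463

Let group 1 = protocol A, group 2 = protocol B. H0: μ_1 = μ_2; H1: μ_1 ≠ μ_2 (Welch's two-sample t-test, two-sided).
t = (x̄_1 − x̄_2)/√(s_1²/n_1 + s_2²/n_2) = (45.8 − 72.1)/√(9.14²/10 + 27.2²/7) = -2.463
Welch–Satterthwaite df ≈ 6.96
Two-sided p-value ≈ 0.0435
Since p ≈ 0.0435 > α = 0.02, fail to reject H0; the data do not provide sufficient evidence against H0.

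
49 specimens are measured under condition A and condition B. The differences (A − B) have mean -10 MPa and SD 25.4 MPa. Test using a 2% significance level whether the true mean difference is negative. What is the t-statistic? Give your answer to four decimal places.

-2.7559

H0: μ_d = 0; H1: μ_d < 0 (paired t-test on the differences, left-tailed).
t = d̄/(s_d/√n) = -10/(25.4/√49) = -2.7559
df = n − 1 = 48
p-value = P(T ≤ -2.7559) ≈ 0.0041
Since p ≈ 0.0041 < α = 0.02, reject H0; the data support H1.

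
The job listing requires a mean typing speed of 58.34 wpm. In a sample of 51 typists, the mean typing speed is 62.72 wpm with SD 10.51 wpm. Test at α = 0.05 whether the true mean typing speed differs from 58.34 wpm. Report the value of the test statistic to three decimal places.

H0: μ = 58.34; H1: μ ≠ 58.34 (one-sample t-test, two-sided).
t = (x̄ − μ₀)/(s/√n) = (62.72 − 58.34)/(10.51/√51) = 2.976
df = n − 1 = 50
Two-sided p-value ≈ 0.004
Since p ≈ 0.004 < α = 0.05, reject H0; the data support H1.

2.976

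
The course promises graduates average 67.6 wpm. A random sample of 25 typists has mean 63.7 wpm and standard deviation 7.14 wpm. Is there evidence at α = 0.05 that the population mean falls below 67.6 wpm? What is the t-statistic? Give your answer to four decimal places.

H0: μ = 67.6; H1: μ < 67.6 (one-sample t-test, left-tailed).
t = (x̄ − μ₀)/(s/√n) = (63.7 − 67.6)/(7.14/√25) = -2.7311
df = n − 1 = 24
p-value = P(T ≤ -2.7311) ≈ 0.0058
Since p ≈ 0.0058 < α = 0.05, reject H0; the data support H1.

-2.7311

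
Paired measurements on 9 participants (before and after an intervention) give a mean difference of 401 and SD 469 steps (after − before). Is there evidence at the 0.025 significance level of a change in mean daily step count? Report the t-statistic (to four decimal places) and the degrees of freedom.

t = 2.5650, df = 8

H0: μ_d = 0; H1: μ_d ≠ 0 (paired t-test on the differences, two-sided).
t = d̄/(s_d/√n) = 401/(469/√9) = 2.5650
df = n − 1 = 8
Two-sided p-value ≈ 0.033
Since p ≈ 0.033 > α = 0.025, fail to reject H0; the evidence is not statistically significant.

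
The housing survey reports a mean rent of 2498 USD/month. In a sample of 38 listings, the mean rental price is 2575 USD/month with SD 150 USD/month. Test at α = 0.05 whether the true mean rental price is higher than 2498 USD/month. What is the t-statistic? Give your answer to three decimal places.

3.164

H0: μ = 2498; H1: μ > 2498 (one-sample t-test, right-tailed).
t = (x̄ − μ₀)/(s/√n) = (2575 − 2498)/(150/√38) = 3.164
df = n − 1 = 37
p-value = P(T ≥ 3.164) ≈ 0.0016
Since p ≈ 0.0016 < α = 0.05, reject H0; the evidence is statistically significant.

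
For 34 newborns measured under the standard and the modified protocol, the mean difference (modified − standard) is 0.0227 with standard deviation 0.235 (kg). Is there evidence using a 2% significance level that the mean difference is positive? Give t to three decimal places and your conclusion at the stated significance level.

t = 0.563; fail to reject H0

H0: μ_d = 0; H1: μ_d > 0 (paired t-test on the differences, right-tailed).
t = d̄/(s_d/√n) = 0.0227/(0.235/√34) = 0.563
df = n − 1 = 33
p-value = P(T ≥ 0.563) ≈ 0.2885
Since p ≈ 0.2885 > α = 0.02, fail to reject H0; the evidence is not statistically significant.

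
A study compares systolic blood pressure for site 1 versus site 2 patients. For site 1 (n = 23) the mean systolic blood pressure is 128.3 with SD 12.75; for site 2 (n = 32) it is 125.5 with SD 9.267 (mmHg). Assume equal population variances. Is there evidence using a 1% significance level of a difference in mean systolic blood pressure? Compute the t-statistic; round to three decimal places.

Let group 1 = site 1, group 2 = site 2. H0: μ_1 = μ_2; H1: μ_1 ≠ μ_2 (two-sample pooled-variance t-test, two-sided).
s_p² = [(23−1)·12.75² + (32−1)·9.267²]/(23+32−2) = 117.709
t = (128.3 − 125.5)/√[117.709·(1/23 + 1/32)] = 0.944
df = n₁ + n₂ − 2 = 53
Two-sided p-value ≈ 0.349
Since p ≈ 0.349 > α = 0.01, fail to reject H0; the data do not provide sufficient evidence against H0.

0.944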